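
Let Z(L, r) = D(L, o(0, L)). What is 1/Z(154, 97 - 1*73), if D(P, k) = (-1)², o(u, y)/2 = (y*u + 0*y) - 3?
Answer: 1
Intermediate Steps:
o(u, y) = -6 + 2*u*y (o(u, y) = 2*((y*u + 0*y) - 3) = 2*((u*y + 0) - 3) = 2*(u*y - 3) = 2*(-3 + u*y) = -6 + 2*u*y)
D(P, k) = 1
Z(L, r) = 1
1/Z(154, 97 - 1*73) = 1/1 = 1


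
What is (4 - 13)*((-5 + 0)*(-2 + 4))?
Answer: 90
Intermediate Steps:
(4 - 13)*((-5 + 0)*(-2 + 4)) = -(-45)*2 = -9*(-10) = 90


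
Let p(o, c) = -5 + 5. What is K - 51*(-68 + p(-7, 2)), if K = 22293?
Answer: 25761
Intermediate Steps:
p(o, c) = 0
K - 51*(-68 + p(-7, 2)) = 22293 - 51*(-68 + 0) = 22293 - 51*(-68) = 22293 + 3468 = 25761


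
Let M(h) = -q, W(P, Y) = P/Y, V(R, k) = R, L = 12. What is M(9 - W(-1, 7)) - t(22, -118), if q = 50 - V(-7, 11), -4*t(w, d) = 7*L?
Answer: -36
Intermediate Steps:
t(w, d) = -21 (t(w, d) = -7*12/4 = -1/4*84 = -21)
q = 57 (q = 50 - 1*(-7) = 50 + 7 = 57)
M(h) = -57 (M(h) = -1*57 = -57)
M(9 - W(-1, 7)) - t(22, -118) = -57 - 1*(-21) = -57 + 21 = -36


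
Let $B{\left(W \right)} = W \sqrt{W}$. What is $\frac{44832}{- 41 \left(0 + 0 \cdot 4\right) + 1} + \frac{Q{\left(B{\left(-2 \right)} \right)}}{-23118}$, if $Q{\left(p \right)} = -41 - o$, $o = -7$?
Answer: $\frac{518213105}{11559} \approx 44832.0$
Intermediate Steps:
$B{\left(W \right)} = W^{\frac{3}{2}}$
$Q{\left(p \right)} = -34$ ($Q{\left(p \right)} = -41 - -7 = -41 + 7 = -34$)
$\frac{44832}{- 41 \left(0 + 0 \cdot 4\right) + 1} + \frac{Q{\left(B{\left(-2 \right)} \right)}}{-23118} = \frac{44832}{- 41 \left(0 + 0 \cdot 4\right) + 1} - \frac{34}{-23118} = \frac{44832}{- 41 \left(0 + 0\right) + 1} - - \frac{17}{11559} = \frac{44832}{\left(-41\right) 0 + 1} + \frac{17}{11559} = \frac{44832}{0 + 1} + \frac{17}{11559} = \frac{44832}{1} + \frac{17}{11559} = 44832 \cdot 1 + \frac{17}{11559} = 44832 + \frac{17}{11559} = \frac{518213105}{11559}$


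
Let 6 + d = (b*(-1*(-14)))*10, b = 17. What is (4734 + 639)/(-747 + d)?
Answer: 5373/1627 ≈ 3.3024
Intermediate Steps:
d = 2374 (d = -6 + (17*(-1*(-14)))*10 = -6 + (17*14)*10 = -6 + 238*10 = -6 + 2380 = 2374)
(4734 + 639)/(-747 + d) = (4734 + 639)/(-747 + 2374) = 5373/1627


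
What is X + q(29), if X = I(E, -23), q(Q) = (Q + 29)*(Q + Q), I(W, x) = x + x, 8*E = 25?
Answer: 3318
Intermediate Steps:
E = 25/8 (E = (1/8)*25 = 25/8 ≈ 3.1250)
I(W, x) = 2*x
q(Q) = 2*Q*(29 + Q) (q(Q) = (29 + Q)*(2*Q) = 2*Q*(29 + Q))
X = -46 (X = 2*(-23) = -46)
X + q(29) = -46 + 2*29*(29 + 29) = -46 + 2*29*58 = -46 + 3364 = 3318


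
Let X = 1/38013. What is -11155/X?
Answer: -424035015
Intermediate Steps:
X = 1/38013 ≈ 2.6307e-5
-11155/X = -11155/1/38013 = -11155*38013 = -424035015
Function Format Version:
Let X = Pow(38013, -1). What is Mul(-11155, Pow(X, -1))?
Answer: -424035015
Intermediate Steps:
X = Rational(1, 38013) ≈ 2.6307e-5
Mul(-11155, Pow(X, -1)) = Mul(-11155, Pow(Rational(1, 38013), -1)) = Mul(-11155, 38013) = -424035015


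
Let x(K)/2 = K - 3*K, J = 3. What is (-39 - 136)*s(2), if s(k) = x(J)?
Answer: 2100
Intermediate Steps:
x(K) = -4*K (x(K) = 2*(K - 3*K) = 2*(-2*K) = -4*K)
s(k) = -12 (s(k) = -4*3 = -12)
(-39 - 136)*s(2) = (-39 - 136)*(-12) = -175*(-12) = 2100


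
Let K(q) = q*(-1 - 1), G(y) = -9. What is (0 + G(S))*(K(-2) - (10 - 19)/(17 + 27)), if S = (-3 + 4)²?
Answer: -1665/44 ≈ -37.841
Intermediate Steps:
S = 1 (S = 1² = 1)
K(q) = -2*q (K(q) = q*(-2) = -2*q)
(0 + G(S))*(K(-2) - (10 - 19)/(17 + 27)) = (0 - 9)*(-2*(-2) - (10 - 19)/(17 + 27)) = -9*(4 - (-9)/44) = -9*(4 - 1*(-9/44)) = -9*(4 + 9/44) = -9*185/44 = -1665/44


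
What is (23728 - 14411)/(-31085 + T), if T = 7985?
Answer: -121/300 ≈ -0.40333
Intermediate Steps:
(23728 - 14411)/(-31085 + T) = (23728 - 14411)/(-31085 + 7985) = 9317/(-23100) = 9317*(-1/23100) = -121/300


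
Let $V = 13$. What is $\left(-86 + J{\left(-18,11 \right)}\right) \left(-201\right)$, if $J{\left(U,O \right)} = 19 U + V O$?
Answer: $57285$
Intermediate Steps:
$J{\left(U,O \right)} = 13 O + 19 U$ ($J{\left(U,O \right)} = 19 U + 13 O = 13 O + 19 U$)
$\left(-86 + J{\left(-18,11 \right)}\right) \left(-201\right) = \left(-86 + \left(13 \cdot 11 + 19 \left(-18\right)\right)\right) \left(-201\right) = \left(-86 + \left(143 - 342\right)\right) \left(-201\right) = \left(-86 - 199\right) \left(-201\right) = \left(-285\right) \left(-201\right) = 57285$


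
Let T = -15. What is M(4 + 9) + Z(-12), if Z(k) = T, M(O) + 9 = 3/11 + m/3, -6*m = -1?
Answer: -4687/198 ≈ -23.672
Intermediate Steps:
m = ⅙ (m = -⅙*(-1) = ⅙ ≈ 0.16667)
M(O) = -1717/198 (M(O) = -9 + (3/11 + (⅙)/3) = -9 + (3*(1/11) + (⅙)*(⅓)) = -9 + (3/11 + 1/18) = -9 + 65/198 = -1717/198)
Z(k) = -15
M(4 + 9) + Z(-12) = -1717/198 - 15 = -4687/198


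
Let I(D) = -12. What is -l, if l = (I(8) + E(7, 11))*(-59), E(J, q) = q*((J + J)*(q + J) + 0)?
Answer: 162840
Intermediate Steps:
E(J, q) = 2*J*q*(J + q) (E(J, q) = q*((2*J)*(J + q) + 0) = q*(2*J*(J + q) + 0) = q*(2*J*(J + q)) = 2*J*q*(J + q))
l = -162840 (l = (-12 + 2*7*11*(7 + 11))*(-59) = (-12 + 2*7*11*18)*(-59) = (-12 + 2772)*(-59) = 2760*(-59) = -162840)
-l = -1*(-162840) = 162840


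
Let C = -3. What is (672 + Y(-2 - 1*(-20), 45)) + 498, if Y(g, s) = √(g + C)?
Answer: 1170 + √15 ≈ 1173.9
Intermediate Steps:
Y(g, s) = √(-3 + g) (Y(g, s) = √(g - 3) = √(-3 + g))
(672 + Y(-2 - 1*(-20), 45)) + 498 = (672 + √(-3 + (-2 - 1*(-20)))) + 498 = (672 + √(-3 + (-2 + 20))) + 498 = (672 + √(-3 + 18)) + 498 = (672 + √15) + 498 = 1170 + √15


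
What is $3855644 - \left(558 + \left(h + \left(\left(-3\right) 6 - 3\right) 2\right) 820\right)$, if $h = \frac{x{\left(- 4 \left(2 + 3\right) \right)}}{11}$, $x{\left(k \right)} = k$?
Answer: $\frac{42801186}{11} \approx 3.891 \cdot 10^{6}$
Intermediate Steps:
$h = - \frac{20}{11}$ ($h = \frac{\left(-4\right) \left(2 + 3\right)}{11} = \left(-4\right) 5 \cdot \frac{1}{11} = \left(-20\right) \frac{1}{11} = - \frac{20}{11} \approx -1.8182$)
$3855644 - \left(558 + \left(h + \left(\left(-3\right) 6 - 3\right) 2\right) 820\right) = 3855644 - \left(558 + \left(- \frac{20}{11} + \left(\left(-3\right) 6 - 3\right) 2\right) 820\right) = 3855644 - \left(558 + \left(- \frac{20}{11} + \left(-18 - 3\right) 2\right) 820\right) = 3855644 - \left(558 + \left(- \frac{20}{11} - 42\right) 820\right) = 3855644 - \left(558 - \frac{395240}{11}\right) = 3855644 - - \frac{389102}{11} = 3855644 + \frac{389102}{11} = \frac{42801186}{11}$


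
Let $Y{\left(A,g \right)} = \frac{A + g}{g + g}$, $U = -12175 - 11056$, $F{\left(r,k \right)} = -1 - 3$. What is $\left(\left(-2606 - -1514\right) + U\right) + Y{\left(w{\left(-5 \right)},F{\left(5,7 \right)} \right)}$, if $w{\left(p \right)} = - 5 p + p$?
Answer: $-24325$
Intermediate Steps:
$F{\left(r,k \right)} = -4$ ($F{\left(r,k \right)} = -1 - 3 = -4$)
$w{\left(p \right)} = - 4 p$
$U = -23231$ ($U = -12175 - 11056 = -23231$)
$Y{\left(A,g \right)} = \frac{A + g}{2 g}$
$\left(\left(-2606 - -1514\right) + U\right) + Y{\left(w{\left(-5 \right)},F{\left(5,7 \right)} \right)} = \left(\left(-2606 - -1514\right) - 23231\right) + \frac{\left(-4\right) \left(-5\right) - 4}{2 \left(-4\right)} = \left(\left(-2606 + 1514\right) - 23231\right) + \frac{1}{2} \left(- \frac{1}{4}\right) \left(20 - 4\right) = \left(-1092 - 23231\right) + \frac{1}{2} \left(- \frac{1}{4}\right) 16 = -24323 - 2 = -24325$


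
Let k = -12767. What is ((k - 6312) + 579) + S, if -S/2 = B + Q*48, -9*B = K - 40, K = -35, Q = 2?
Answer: -56126/3 ≈ -18709.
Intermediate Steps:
B = 25/3 (B = -(-35 - 40)/9 = -⅑*(-75) = 25/3 ≈ 8.3333)
S = -626/3 (S = -2*(25/3 + 2*48) = -2*(25/3 + 96) = -2*313/3 = -626/3 ≈ -208.67)
((k - 6312) + 579) + S = ((-12767 - 6312) + 579) - 626/3 = (-19079 + 579) - 626/3 = -18500 - 626/3 = -56126/3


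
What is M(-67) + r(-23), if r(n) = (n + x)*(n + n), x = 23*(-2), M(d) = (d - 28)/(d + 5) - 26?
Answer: 195271/62 ≈ 3149.5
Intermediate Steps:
M(d) = -26 + (-28 + d)/(5 + d) (M(d) = (-28 + d)/(5 + d) - 26 = -26 + (-28 + d)/(5 + d))
x = -46
r(n) = 2*n*(-46 + n) (r(n) = (n - 46)*(n + n) = (-46 + n)*(2*n) = 2*n*(-46 + n))
M(-67) + r(-23) = (-158 - 25*(-67))/(5 - 67) + 2*(-23)*(-46 - 23) = (-158 + 1675)/(-62) + 2*(-23)*(-69) = -1/62*1517 + 3174 = -1517/62 + 3174 = 195271/62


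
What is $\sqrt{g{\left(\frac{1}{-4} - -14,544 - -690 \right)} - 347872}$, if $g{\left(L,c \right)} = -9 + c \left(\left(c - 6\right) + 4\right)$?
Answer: $\sqrt{1172407} \approx 1082.8$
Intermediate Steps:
$g{\left(L,c \right)} = -9 + c \left(-2 + c\right)$ ($g{\left(L,c \right)} = -9 + c \left(\left(-6 + c\right) + 4\right) = -9 + c \left(-2 + c\right)$)
$\sqrt{g{\left(\frac{1}{-4} - -14,544 - -690 \right)} - 347872} = \sqrt{\left(-9 + \left(544 - -690\right)^{2} - 2 \left(544 - -690\right)\right) - 347872} = \sqrt{\left(-9 + \left(544 + 690\right)^{2} - 2 \left(544 + 690\right)\right) - 347872} = \sqrt{\left(-9 + 1234^{2} - 2468\right) - 347872} = \sqrt{\left(-9 + 1522756 - 2468\right) - 347872} = \sqrt{1520279 - 347872} = \sqrt{1172407}$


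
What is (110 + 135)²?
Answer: 60025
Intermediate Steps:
(110 + 135)² = 245² = 60025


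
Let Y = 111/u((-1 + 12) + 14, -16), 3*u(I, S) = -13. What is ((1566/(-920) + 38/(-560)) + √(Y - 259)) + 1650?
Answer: 10614601/6440 + 10*I*√481/13 ≈ 1648.2 + 16.871*I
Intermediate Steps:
u(I, S) = -13/3 (u(I, S) = (⅓)*(-13) = -13/3)
Y = -333/13 (Y = 111/(-13/3) = 111*(-3/13) = -333/13 ≈ -25.615)
((1566/(-920) + 38/(-560)) + √(Y - 259)) + 1650 = ((1566/(-920) + 38/(-560)) + √(-333/13 - 259)) + 1650 = ((1566*(-1/920) + 38*(-1/560)) + √(-3700/13)) + 1650 = ((-783/460 - 19/280) + 10*I*√481/13) + 1650 = (-11399/6440 + 10*I*√481/13) + 1650 = 10614601/6440 + 10*I*√481/13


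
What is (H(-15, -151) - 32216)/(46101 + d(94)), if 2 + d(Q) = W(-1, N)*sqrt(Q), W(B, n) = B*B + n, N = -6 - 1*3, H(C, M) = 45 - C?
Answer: -1482359444/2125111785 - 257248*sqrt(94)/2125111785 ≈ -0.69872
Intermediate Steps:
N = -9 (N = -6 - 3 = -9)
W(B, n) = n + B**2 (W(B, n) = B**2 + n = n + B**2)
d(Q) = -2 - 8*sqrt(Q) (d(Q) = -2 + (-9 + (-1)**2)*sqrt(Q) = -2 + (-9 + 1)*sqrt(Q) = -2 - 8*sqrt(Q))
(H(-15, -151) - 32216)/(46101 + d(94)) = ((45 - 1*(-15)) - 32216)/(46101 + (-2 - 8*sqrt(94))) = ((45 + 15) - 32216)/(46099 - 8*sqrt(94)) = (60 - 32216)/(46099 - 8*sqrt(94)) = -32156/(46099 - 8*sqrt(94))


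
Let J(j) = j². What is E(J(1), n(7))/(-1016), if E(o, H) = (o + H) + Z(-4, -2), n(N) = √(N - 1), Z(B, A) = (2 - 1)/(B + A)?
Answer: -5/6096 - √6/1016 ≈ -0.0032311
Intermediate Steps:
Z(B, A) = 1/(A + B)
n(N) = √(-1 + N)
E(o, H) = -⅙ + H + o (E(o, H) = (o + H) + 1/(-2 - 4) = (H + o) + 1/(-6) = (H + o) - ⅙ = -⅙ + H + o)
E(J(1), n(7))/(-1016) = (-⅙ + √(-1 + 7) + 1²)/(-1016) = (-⅙ + √6 + 1)*(-1/1016) = (⅚ + √6)*(-1/1016) = -5/6096 - √6/1016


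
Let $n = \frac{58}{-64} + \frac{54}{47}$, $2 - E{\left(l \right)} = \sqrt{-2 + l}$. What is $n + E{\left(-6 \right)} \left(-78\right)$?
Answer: $- \frac{234259}{1504} + 156 i \sqrt{2} \approx -155.76 + 220.62 i$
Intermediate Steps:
$E{\left(l \right)} = 2 - \sqrt{-2 + l}$
$n = \frac{365}{1504}$ ($n = 58 \left(- \frac{1}{64}\right) + 54 \cdot \frac{1}{47} = - \frac{29}{32} + \frac{54}{47} = \frac{365}{1504} \approx 0.24269$)
$n + E{\left(-6 \right)} \left(-78\right) = \frac{365}{1504} + \left(2 - \sqrt{-2 - 6}\right) \left(-78\right) = \frac{365}{1504} + \left(2 - \sqrt{-8}\right) \left(-78\right) = \frac{365}{1504} + \left(2 - 2 i \sqrt{2}\right) \left(-78\right) = \frac{365}{1504} - \left(156 - 156 i \sqrt{2}\right) = - \frac{234259}{1504} + 156 i \sqrt{2}$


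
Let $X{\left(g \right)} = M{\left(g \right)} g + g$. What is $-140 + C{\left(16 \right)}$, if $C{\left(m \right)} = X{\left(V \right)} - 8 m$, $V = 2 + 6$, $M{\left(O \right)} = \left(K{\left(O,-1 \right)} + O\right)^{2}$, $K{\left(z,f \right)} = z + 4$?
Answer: $2940$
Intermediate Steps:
$K{\left(z,f \right)} = 4 + z$
$M{\left(O \right)} = \left(4 + 2 O\right)^{2}$ ($M{\left(O \right)} = \left(\left(4 + O\right) + O\right)^{2} = \left(4 + 2 O\right)^{2}$)
$V = 8$
$X{\left(g \right)} = g + 4 g \left(2 + g\right)^{2}$ ($X{\left(g \right)} = 4 \left(2 + g\right)^{2} g + g = 4 g \left(2 + g\right)^{2} + g = g + 4 g \left(2 + g\right)^{2}$)
$C{\left(m \right)} = 3208 - 8 m$ ($C{\left(m \right)} = 8 \left(1 + 4 \left(2 + 8\right)^{2}\right) - 8 m = 8 \left(1 + 4 \cdot 10^{2}\right) - 8 m = 8 \left(1 + 4 \cdot 100\right) - 8 m = 8 \left(1 + 400\right) - 8 m = 8 \cdot 401 - 8 m = 3208 - 8 m$)
$-140 + C{\left(16 \right)} = -140 + \left(3208 - 128\right) = -140 + 3080 = 2940$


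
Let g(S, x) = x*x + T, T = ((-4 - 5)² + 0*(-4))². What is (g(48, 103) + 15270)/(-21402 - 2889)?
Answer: -32440/24291 ≈ -1.3355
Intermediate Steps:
T = 6561 (T = ((-9)² + 0)² = (81 + 0)² = 81² = 6561)
g(S, x) = 6561 + x² (g(S, x) = x*x + 6561 = x² + 6561 = 6561 + x²)
(g(48, 103) + 15270)/(-21402 - 2889) = ((6561 + 103²) + 15270)/(-21402 - 2889) = ((6561 + 10609) + 15270)/(-24291) = (17170 + 15270)*(-1/24291) = 32440*(-1/24291) = -32440/24291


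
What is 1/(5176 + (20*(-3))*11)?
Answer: 1/4516 ≈ 0.00022143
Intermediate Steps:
1/(5176 + (20*(-3))*11) = 1/(5176 - 60*11) = 1/(5176 - 660) = 1/4516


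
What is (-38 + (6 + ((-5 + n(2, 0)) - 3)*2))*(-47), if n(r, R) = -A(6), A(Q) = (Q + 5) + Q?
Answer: 3854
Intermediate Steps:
A(Q) = 5 + 2*Q (A(Q) = (5 + Q) + Q = 5 + 2*Q)
n(r, R) = -17 (n(r, R) = -(5 + 2*6) = -(5 + 12) = -1*17 = -17)
(-38 + (6 + ((-5 + n(2, 0)) - 3)*2))*(-47) = (-38 + (6 + ((-5 - 17) - 3)*2))*(-47) = (-38 + (6 + (-22 - 3)*2))*(-47) = (-38 + (6 - 25*2))*(-47) = (-38 + (6 - 50))*(-47) = (-38 - 44)*(-47) = -82*(-47) = 3854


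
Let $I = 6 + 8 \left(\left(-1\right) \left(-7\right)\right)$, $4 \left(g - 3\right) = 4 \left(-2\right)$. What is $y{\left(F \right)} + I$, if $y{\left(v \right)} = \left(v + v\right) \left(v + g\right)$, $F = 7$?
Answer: $174$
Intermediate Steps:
$g = 1$ ($g = 3 + \frac{4 \left(-2\right)}{4} = 3 + \frac{1}{4} \left(-8\right) = 3 - 2 = 1$)
$I = 62$ ($I = 6 + 8 \cdot 7 = 6 + 56 = 62$)
$y{\left(v \right)} = 2 v \left(1 + v\right)$ ($y{\left(v \right)} = \left(v + v\right) \left(v + 1\right) = 2 v \left(1 + v\right)$)
$y{\left(F \right)} + I = 2 \cdot 7 \left(1 + 7\right) + 62 = 2 \cdot 7 \cdot 8 + 62 = 112 + 62 = 174$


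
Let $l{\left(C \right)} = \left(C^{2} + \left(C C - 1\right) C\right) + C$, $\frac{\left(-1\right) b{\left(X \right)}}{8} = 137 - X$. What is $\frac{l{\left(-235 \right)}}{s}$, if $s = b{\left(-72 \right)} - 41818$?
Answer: $\frac{1292265}{4349} \approx 297.14$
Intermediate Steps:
$b{\left(X \right)} = -1096 + 8 X$ ($b{\left(X \right)} = - 8 \left(137 - X\right) = -1096 + 8 X$)
$l{\left(C \right)} = C + C^{2} + C \left(-1 + C^{2}\right)$ ($l{\left(C \right)} = \left(C^{2} + \left(C^{2} - 1\right) C\right) + C = \left(C^{2} + \left(-1 + C^{2}\right) C\right) + C = \left(C^{2} + C \left(-1 + C^{2}\right)\right) + C = C + C^{2} + C \left(-1 + C^{2}\right)$)
$s = -43490$ ($s = \left(-1096 + 8 \left(-72\right)\right) - 41818 = \left(-1096 - 576\right) - 41818 = -1672 - 41818 = -43490$)
$\frac{l{\left(-235 \right)}}{s} = \frac{\left(-235\right)^{2} \left(1 - 235\right)}{-43490} = 55225 \left(-234\right) \left(- \frac{1}{43490}\right) = \left(-12922650\right) \left(- \frac{1}{43490}\right) = \frac{1292265}{4349}$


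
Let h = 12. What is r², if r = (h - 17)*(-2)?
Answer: 100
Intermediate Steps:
r = 10 (r = (12 - 17)*(-2) = -5*(-2) = 10)
r² = 10² = 100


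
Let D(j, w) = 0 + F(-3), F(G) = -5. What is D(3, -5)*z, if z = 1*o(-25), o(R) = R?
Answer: 125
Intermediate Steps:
D(j, w) = -5 (D(j, w) = 0 - 5 = -5)
z = -25 (z = 1*(-25) = -25)
D(3, -5)*z = -5*(-25) = 125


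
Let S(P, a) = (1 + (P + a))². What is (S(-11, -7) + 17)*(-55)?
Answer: -16830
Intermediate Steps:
S(P, a) = (1 + P + a)²
(S(-11, -7) + 17)*(-55) = ((1 - 11 - 7)² + 17)*(-55) = ((-17)² + 17)*(-55) = (289 + 17)*(-55) = 306*(-55) = -16830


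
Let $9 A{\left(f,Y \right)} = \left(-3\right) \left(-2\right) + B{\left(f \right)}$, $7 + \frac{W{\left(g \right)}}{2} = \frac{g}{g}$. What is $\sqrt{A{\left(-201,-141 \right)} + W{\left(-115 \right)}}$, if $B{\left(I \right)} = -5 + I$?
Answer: $\frac{2 i \sqrt{77}}{3} \approx 5.85 i$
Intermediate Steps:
$W{\left(g \right)} = -12$ ($W{\left(g \right)} = -14 + 2 \frac{g}{g} = -14 + 2 \cdot 1 = -14 + 2 = -12$)
$A{\left(f,Y \right)} = \frac{1}{9} + \frac{f}{9}$ ($A{\left(f,Y \right)} = \frac{\left(-3\right) \left(-2\right) + \left(-5 + f\right)}{9} = \frac{6 + \left(-5 + f\right)}{9} = \frac{1 + f}{9} = \frac{1}{9} + \frac{f}{9}$)
$\sqrt{A{\left(-201,-141 \right)} + W{\left(-115 \right)}} = \sqrt{\left(\frac{1}{9} + \frac{1}{9} \left(-201\right)\right) - 12} = \sqrt{\left(\frac{1}{9} - \frac{67}{3}\right) - 12} = \sqrt{- \frac{200}{9} - 12} = \sqrt{- \frac{308}{9}} = \frac{2 i \sqrt{77}}{3}$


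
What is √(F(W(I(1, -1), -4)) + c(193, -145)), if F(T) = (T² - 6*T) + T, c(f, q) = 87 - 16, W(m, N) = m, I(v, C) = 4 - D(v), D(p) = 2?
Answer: √65 ≈ 8.0623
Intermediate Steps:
I(v, C) = 2 (I(v, C) = 4 - 1*2 = 4 - 2 = 2)
c(f, q) = 71
F(T) = T² - 5*T
√(F(W(I(1, -1), -4)) + c(193, -145)) = √(2*(-5 + 2) + 71) = √(2*(-3) + 71) = √(-6 + 71) = √65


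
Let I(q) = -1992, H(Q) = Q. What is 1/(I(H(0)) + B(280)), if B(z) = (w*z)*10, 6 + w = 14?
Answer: 1/20408 ≈ 4.9000e-5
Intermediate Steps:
w = 8 (w = -6 + 14 = 8)
B(z) = 80*z (B(z) = (8*z)*10 = 80*z)
1/(I(H(0)) + B(280)) = 1/(-1992 + 80*280) = 1/(-1992 + 22400) = 1/20408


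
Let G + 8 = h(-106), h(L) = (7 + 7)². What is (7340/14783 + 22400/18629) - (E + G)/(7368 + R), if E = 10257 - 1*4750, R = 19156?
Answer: 10841584288075/7304510855668 ≈ 1.4842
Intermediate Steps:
E = 5507 (E = 10257 - 4750 = 5507)
h(L) = 196 (h(L) = 14² = 196)
G = 188 (G = -8 + 196 = 188)
(7340/14783 + 22400/18629) - (E + G)/(7368 + R) = (7340/14783 + 22400/18629) - (5507 + 188)/(7368 + 19156) = (7340*(1/14783) + 22400*(1/18629)) - 5695/26524 = (7340/14783 + 22400/18629) - 5695/26524 = 467876060/275392507 - 1*5695/26524 = 467876060/275392507 - 5695/26524 = 10841584288075/7304510855668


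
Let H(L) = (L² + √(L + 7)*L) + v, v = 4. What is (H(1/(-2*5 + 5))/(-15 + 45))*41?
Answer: 4141/750 - 41*√170/750 ≈ 4.8086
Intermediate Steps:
H(L) = 4 + L² + L*√(7 + L) (H(L) = (L² + √(L + 7)*L) + 4 = (L² + √(7 + L)*L) + 4 = (L² + L*√(7 + L)) + 4 = 4 + L² + L*√(7 + L))
(H(1/(-2*5 + 5))/(-15 + 45))*41 = ((4 + (1/(-2*5 + 5))² + √(7 + 1/(-2*5 + 5))/(-2*5 + 5))/(-15 + 45))*41 = ((4 + (1/(-10 + 5))² + √(7 + 1/(-10 + 5))/(-10 + 5))/30)*41 = ((4 + (1/(-5))² + √(7 + 1/(-5))/(-5))/30)*41 = ((4 + (-⅕)² - √(7 - ⅕)/5)/30)*41 = ((4 + 1/25 - √170/25)/30)*41 = ((101/25 - √170/25)/30)*41 = (101/750 - √170/750)*41 = 4141/750 - 41*√170/750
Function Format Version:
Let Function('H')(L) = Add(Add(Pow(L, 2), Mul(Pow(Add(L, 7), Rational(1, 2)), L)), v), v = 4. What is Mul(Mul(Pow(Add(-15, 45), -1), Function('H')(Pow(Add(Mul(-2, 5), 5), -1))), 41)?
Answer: Add(Rational(4141, 750), Mul(Rational(-41, 750), Pow(170, Rational(1, 2)))) ≈ 4.8086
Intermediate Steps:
Function('H')(L) = Add(4, Pow(L, 2), Mul(L, Pow(Add(7, L), Rational(1, 2)))) (Function('H')(L) = Add(Add(Pow(L, 2), Mul(Pow(Add(L, 7), Rational(1, 2)), L)), 4) = Add(Add(Pow(L, 2), Mul(Pow(Add(7, L), Rational(1, 2)), L)), 4) = Add(Add(Pow(L, 2), Mul(L, Pow(Add(7, L), Rational(1, 2)))), 4) = Add(4, Pow(L, 2), Mul(L, Pow(Add(7, L), Rational(1, 2)))))
Mul(Mul(Pow(Add(-15, 45), -1), Function('H')(Pow(Add(Mul(-2, 5), 5), -1))), 41) = Mul(Mul(Pow(Add(-15, 45), -1), Add(4, Pow(Pow(Add(Mul(-2, 5), 5), -1), 2), Mul(Pow(Add(Mul(-2, 5), 5), -1), Pow(Add(7, Pow(Add(Mul(-2, 5), 5), -1)), Rational(1, 2))))), 41) = Mul(Mul(Pow(30, -1), Add(4, Pow(Pow(Add(-10, 5), -1), 2), Mul(Pow(Add(-10, 5), -1), Pow(Add(7, Pow(Add(-10, 5), -1)), Rational(1, 2))))), 41) = Mul(Mul(Rational(1, 30), Add(4, Pow(Pow(-5, -1), 2), Mul(Pow(-5, -1), Pow(Add(7, Pow(-5, -1)), Rational(1, 2))))), 41) = Mul(Mul(Rational(1, 30), Add(4, Pow(Rational(-1, 5), 2), Mul(Rational(-1, 5), Pow(Add(7, Rational(-1, 5)), Rational(1, 2))))), 41) = Mul(Mul(Rational(1, 30), Add(4, Rational(1, 25), Mul(Rational(-1, 5), Pow(Rational(34, 5), Rational(1, 2))))), 41) = Mul(Mul(Rational(1, 30), Add(4, Rational(1, 25), Mul(Rational(-1, 5), Mul(Rational(1, 5), Pow(170, Rational(1, 2)))))), 41) = Mul(Mul(Rational(1, 30), Add(4, Rational(1, 25), Mul(Rational(-1, 25), Pow(170, Rational(1, 2))))), 41) = Mul(Mul(Rational(1, 30), Add(Rational(101, 25), Mul(Rational(-1, 25), Pow(170, Rational(1, 2))))), 41) = Mul(Add(Rational(101, 750), Mul(Rational(-1, 750), Pow(170, Rational(1, 2)))), 41) = Add(Rational(4141, 750), Mul(Rational(-41, 750), Pow(170, Rational(1, 2))))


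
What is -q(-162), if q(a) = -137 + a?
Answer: 299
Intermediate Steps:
-q(-162) = -(-137 - 162) = -1*(-299) = 299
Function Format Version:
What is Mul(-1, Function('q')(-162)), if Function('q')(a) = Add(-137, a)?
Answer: 299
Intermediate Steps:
Mul(-1, Function('q')(-162)) = Mul(-1, Add(-137, -162)) = Mul(-1, -299) = 299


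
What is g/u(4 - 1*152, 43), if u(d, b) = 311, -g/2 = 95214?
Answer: -190428/311 ≈ -612.31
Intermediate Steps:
g = -190428 (g = -2*95214 = -190428)
g/u(4 - 1*152, 43) = -190428/311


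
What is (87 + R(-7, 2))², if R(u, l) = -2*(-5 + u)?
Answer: 12321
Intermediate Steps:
R(u, l) = 10 - 2*u
(87 + R(-7, 2))² = (87 + (10 - 2*(-7)))² = (87 + (10 + 14))² = (87 + 24)² = 111² = 12321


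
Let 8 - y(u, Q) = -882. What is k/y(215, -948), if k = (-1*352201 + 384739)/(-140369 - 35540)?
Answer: -16269/78279505 ≈ -0.00020783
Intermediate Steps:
y(u, Q) = 890 (y(u, Q) = 8 - 1*(-882) = 8 + 882 = 890)
k = -32538/175909 (k = (-352201 + 384739)/(-175909) = 32538*(-1/175909) = -32538/175909 ≈ -0.18497)
k/y(215, -948) = -32538/175909/890 = -32538/175909*1/890 = -16269/78279505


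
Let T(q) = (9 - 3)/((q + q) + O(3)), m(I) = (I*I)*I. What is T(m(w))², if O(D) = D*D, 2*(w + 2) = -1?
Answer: 576/7921 ≈ 0.072718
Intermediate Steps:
w = -5/2 (w = -2 + (½)*(-1) = -2 - ½ = -5/2 ≈ -2.5000)
m(I) = I³ (m(I) = I²*I = I³)
O(D) = D²
T(q) = 6/(9 + 2*q) (T(q) = (9 - 3)/((q + q) + 3²) = 6/(2*q + 9) = 6/(9 + 2*q))
T(m(w))² = (6/(9 + 2*(-5/2)³))² = (6/(9 + 2*(-125/8)))² = (6/(9 - 125/4))² = (6/(-89/4))² = (6*(-4/89))² = (-24/89)² = 576/7921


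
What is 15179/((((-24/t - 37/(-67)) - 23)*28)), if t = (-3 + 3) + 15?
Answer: -5084965/225568 ≈ -22.543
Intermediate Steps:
t = 15 (t = 0 + 15 = 15)
15179/((((-24/t - 37/(-67)) - 23)*28)) = 15179/((((-24/15 - 37/(-67)) - 23)*28)) = 15179/((((-24*1/15 - 37*(-1/67)) - 23)*28)) = 15179/((((-8/5 + 37/67) - 23)*28)) = 15179/(((-351/335 - 23)*28)) = 15179/((-8056/335*28)) = 15179/(-225568/335) = 15179*(-335/225568) = -5084965/225568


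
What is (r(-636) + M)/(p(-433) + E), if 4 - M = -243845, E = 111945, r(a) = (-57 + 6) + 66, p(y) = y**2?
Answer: 121932/149717 ≈ 0.81442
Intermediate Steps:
r(a) = 15 (r(a) = -51 + 66 = 15)
M = 243849 (M = 4 - 1*(-243845) = 4 + 243845 = 243849)
(r(-636) + M)/(p(-433) + E) = (15 + 243849)/((-433)**2 + 111945) = 243864/(187489 + 111945) = 243864/299434 = 243864*(1/299434) = 121932/149717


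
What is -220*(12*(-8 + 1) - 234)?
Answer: 69960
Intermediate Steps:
-220*(12*(-8 + 1) - 234) = -220*(12*(-7) - 234) = -220*(-84 - 234) = -220*(-318) = 69960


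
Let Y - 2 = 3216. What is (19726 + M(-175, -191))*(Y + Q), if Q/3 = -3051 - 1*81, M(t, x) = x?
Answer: -120687230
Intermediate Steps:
Y = 3218 (Y = 2 + 3216 = 3218)
Q = -9396 (Q = 3*(-3051 - 1*81) = 3*(-3051 - 81) = 3*(-3132) = -9396)
(19726 + M(-175, -191))*(Y + Q) = (19726 - 191)*(3218 - 9396) = 19535*(-6178) = -120687230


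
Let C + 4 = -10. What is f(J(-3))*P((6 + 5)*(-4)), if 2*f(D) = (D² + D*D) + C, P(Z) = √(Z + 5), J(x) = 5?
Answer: 18*I*√39 ≈ 112.41*I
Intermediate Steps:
C = -14 (C = -4 - 10 = -14)
P(Z) = √(5 + Z)
f(D) = -7 + D² (f(D) = ((D² + D*D) - 14)/2 = ((D² + D²) - 14)/2 = (2*D² - 14)/2 = (-14 + 2*D²)/2 = -7 + D²)
f(J(-3))*P((6 + 5)*(-4)) = (-7 + 5²)*√(5 + (6 + 5)*(-4)) = (-7 + 25)*√(5 + 11*(-4)) = 18*√(5 - 44) = 18*√(-39) = 18*(I*√39) = 18*I*√39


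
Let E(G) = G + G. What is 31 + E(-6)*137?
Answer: -1613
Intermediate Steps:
E(G) = 2*G
31 + E(-6)*137 = 31 + (2*(-6))*137 = 31 - 12*137 = 31 - 1644 = -1613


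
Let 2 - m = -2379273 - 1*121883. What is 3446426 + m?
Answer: 5947584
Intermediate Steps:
m = 2501158 (m = 2 - (-2379273 - 1*121883) = 2 - (-2379273 - 121883) = 2 - 1*(-2501156) = 2 + 2501156 = 2501158)
3446426 + m = 3446426 + 2501158 = 5947584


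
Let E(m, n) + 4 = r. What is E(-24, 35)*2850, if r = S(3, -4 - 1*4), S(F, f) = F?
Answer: -2850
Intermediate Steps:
r = 3
E(m, n) = -1 (E(m, n) = -4 + 3 = -1)
E(-24, 35)*2850 = -1*2850 = -2850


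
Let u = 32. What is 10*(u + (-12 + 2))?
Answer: 220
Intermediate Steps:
10*(u + (-12 + 2)) = 10*(32 + (-12 + 2)) = 10*(32 - 10) = 10*22 = 220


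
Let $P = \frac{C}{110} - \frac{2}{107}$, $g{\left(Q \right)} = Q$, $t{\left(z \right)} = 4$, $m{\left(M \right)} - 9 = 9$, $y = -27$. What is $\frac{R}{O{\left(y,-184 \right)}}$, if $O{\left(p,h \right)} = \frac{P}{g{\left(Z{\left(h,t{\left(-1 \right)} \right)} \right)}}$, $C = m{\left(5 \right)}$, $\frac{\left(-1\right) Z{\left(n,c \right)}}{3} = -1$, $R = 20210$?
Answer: $\frac{356807550}{853} \approx 4.183 \cdot 10^{5}$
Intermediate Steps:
$m{\left(M \right)} = 18$ ($m{\left(M \right)} = 9 + 9 = 18$)
$Z{\left(n,c \right)} = 3$ ($Z{\left(n,c \right)} = \left(-3\right) \left(-1\right) = 3$)
$C = 18$
$P = \frac{853}{5885}$ ($P = \frac{18}{110} - \frac{2}{107} = 18 \cdot \frac{1}{110} - \frac{2}{107} = \frac{9}{55} - \frac{2}{107} = \frac{853}{5885} \approx 0.14494$)
$O{\left(p,h \right)} = \frac{853}{17655}$ ($O{\left(p,h \right)} = \frac{853}{5885 \cdot 3} = \frac{853}{5885} \cdot \frac{1}{3} = \frac{853}{17655}$)
$\frac{R}{O{\left(y,-184 \right)}} = \frac{20210}{\frac{853}{17655}} = 20210 \cdot \frac{17655}{853} = \frac{356807550}{853}$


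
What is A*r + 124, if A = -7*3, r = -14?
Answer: 418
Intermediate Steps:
A = -21
A*r + 124 = -21*(-14) + 124 = 294 + 124 = 418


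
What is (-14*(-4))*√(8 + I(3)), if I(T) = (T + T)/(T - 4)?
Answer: 56*√2 ≈ 79.196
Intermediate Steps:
I(T) = 2*T/(-4 + T) (I(T) = (2*T)/(-4 + T) = 2*T/(-4 + T))
(-14*(-4))*√(8 + I(3)) = (-14*(-4))*√(8 + 2*3/(-4 + 3)) = 56*√(8 + 2*3/(-1)) = 56*√(8 + 2*3*(-1)) = 56*√(8 - 6) = 56*√2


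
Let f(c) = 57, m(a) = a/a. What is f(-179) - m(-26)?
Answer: 56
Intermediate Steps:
m(a) = 1
f(-179) - m(-26) = 57 - 1*1 = 57 - 1 = 56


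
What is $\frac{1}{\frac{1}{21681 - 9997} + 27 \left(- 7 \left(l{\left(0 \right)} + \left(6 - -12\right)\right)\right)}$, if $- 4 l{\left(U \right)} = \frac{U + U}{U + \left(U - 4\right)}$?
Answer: $- \frac{11684}{39748967} \approx -0.00029394$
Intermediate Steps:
$l{\left(U \right)} = - \frac{U}{2 \left(-4 + 2 U\right)}$ ($l{\left(U \right)} = - \frac{\left(U + U\right) \frac{1}{U + \left(U - 4\right)}}{4} = - \frac{2 U \frac{1}{U + \left(U - 4\right)}}{4} = - \frac{2 U \frac{1}{U + \left(-4 + U\right)}}{4} = - \frac{2 U \frac{1}{-4 + 2 U}}{4} = - \frac{U}{2 \left(-4 + 2 U\right)}$)
$\frac{1}{\frac{1}{21681 - 9997} + 27 \left(- 7 \left(l{\left(0 \right)} + \left(6 - -12\right)\right)\right)} = \frac{1}{\frac{1}{21681 - 9997} + 27 \left(- 7 \left(\left(-1\right) 0 \frac{1}{-8 + 4 \cdot 0} + \left(6 - -12\right)\right)\right)} = \frac{1}{\frac{1}{11684} + 27 \left(- 7 \left(\left(-1\right) 0 \frac{1}{-8 + 0} + \left(6 + 12\right)\right)\right)} = \frac{1}{\frac{1}{11684} + 27 \left(- 7 \left(\left(-1\right) 0 \frac{1}{-8} + 18\right)\right)} = \frac{1}{\frac{1}{11684} + 27 \left(- 7 \left(\left(-1\right) 0 \left(- \frac{1}{8}\right) + 18\right)\right)} = \frac{1}{\frac{1}{11684} + 27 \left(- 7 \left(0 + 18\right)\right)} = \frac{1}{\frac{1}{11684} + 27 \left(\left(-7\right) 18\right)} = \frac{1}{\frac{1}{11684} + 27 \left(-126\right)} = \frac{1}{\frac{1}{11684} - 3402} = \frac{1}{- \frac{39748967}{11684}} = - \frac{11684}{39748967}$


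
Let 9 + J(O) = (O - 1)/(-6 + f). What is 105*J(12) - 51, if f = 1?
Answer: -1227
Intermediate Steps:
J(O) = -44/5 - O/5 (J(O) = -9 + (O - 1)/(-6 + 1) = -9 + (-1 + O)/(-5) = -9 + (-1 + O)*(-⅕) = -9 + (⅕ - O/5) = -44/5 - O/5)
105*J(12) - 51 = 105*(-44/5 - ⅕*12) - 51 = 105*(-44/5 - 12/5) - 51 = 105*(-56/5) - 51 = -1176 - 51 = -1227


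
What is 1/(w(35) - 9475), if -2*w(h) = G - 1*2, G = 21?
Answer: -2/18969 ≈ -0.00010544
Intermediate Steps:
w(h) = -19/2 (w(h) = -(21 - 1*2)/2 = -(21 - 2)/2 = -½*19 = -19/2)
1/(w(35) - 9475) = 1/(-19/2 - 9475) = 1/(-18969/2) = -2/18969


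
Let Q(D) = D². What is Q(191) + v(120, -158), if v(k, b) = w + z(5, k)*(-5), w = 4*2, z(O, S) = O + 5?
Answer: 36439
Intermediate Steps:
z(O, S) = 5 + O
w = 8
v(k, b) = -42 (v(k, b) = 8 + (5 + 5)*(-5) = 8 + 10*(-5) = 8 - 50 = -42)
Q(191) + v(120, -158) = 191² - 42 = 36481 - 42 = 36439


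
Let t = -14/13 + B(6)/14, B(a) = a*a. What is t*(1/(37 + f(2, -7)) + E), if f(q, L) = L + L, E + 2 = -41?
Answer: -10336/161 ≈ -64.199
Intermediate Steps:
B(a) = a**2
E = -43 (E = -2 - 41 = -43)
f(q, L) = 2*L
t = 136/91 (t = -14/13 + 6**2/14 = -14*1/13 + 36*(1/14) = -14/13 + 18/7 = 136/91 ≈ 1.4945)
t*(1/(37 + f(2, -7)) + E) = 136*(1/(37 + 2*(-7)) - 43)/91 = 136*(1/(37 - 14) - 43)/91 = 136*(1/23 - 43)/91 = (136/91)*(-988/23) = -10336/161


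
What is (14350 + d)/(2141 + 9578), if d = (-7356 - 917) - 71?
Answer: 6006/11719 ≈ 0.51250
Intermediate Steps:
d = -8344 (d = -8273 - 71 = -8344)
(14350 + d)/(2141 + 9578) = (14350 - 8344)/(2141 + 9578) = 6006/11719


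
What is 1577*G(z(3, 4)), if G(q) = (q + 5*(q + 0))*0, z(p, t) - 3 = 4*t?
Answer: 0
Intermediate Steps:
z(p, t) = 3 + 4*t
G(q) = 0 (G(q) = (q + 5*q)*0 = (6*q)*0 = 0)
1577*G(z(3, 4)) = 1577*0 = 0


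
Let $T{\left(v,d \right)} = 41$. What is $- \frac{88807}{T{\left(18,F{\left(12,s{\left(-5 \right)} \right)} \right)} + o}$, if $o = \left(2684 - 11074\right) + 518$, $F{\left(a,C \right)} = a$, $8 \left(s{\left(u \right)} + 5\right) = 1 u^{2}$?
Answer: $\frac{88807}{7831} \approx 11.34$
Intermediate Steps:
$s{\left(u \right)} = -5 + \frac{u^{2}}{8}$ ($s{\left(u \right)} = -5 + \frac{1 u^{2}}{8} = -5 + \frac{u^{2}}{8}$)
$o = -7872$ ($o = -8390 + 518 = -7872$)
$- \frac{88807}{T{\left(18,F{\left(12,s{\left(-5 \right)} \right)} \right)} + o} = - \frac{88807}{41 - 7872} = - \frac{88807}{-7831} = \left(-88807\right) \left(- \frac{1}{7831}\right) = \frac{88807}{7831}$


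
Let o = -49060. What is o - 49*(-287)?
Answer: -34997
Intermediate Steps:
o - 49*(-287) = -49060 - 49*(-287) = -49060 - 1*(-14063) = -49060 + 14063 = -34997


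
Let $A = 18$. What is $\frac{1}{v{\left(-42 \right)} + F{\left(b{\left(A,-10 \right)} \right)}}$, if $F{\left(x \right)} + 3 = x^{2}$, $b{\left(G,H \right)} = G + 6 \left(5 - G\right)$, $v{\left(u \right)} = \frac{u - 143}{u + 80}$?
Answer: $\frac{38}{136501} \approx 0.00027839$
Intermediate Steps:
$v{\left(u \right)} = \frac{-143 + u}{80 + u}$
$b{\left(G,H \right)} = 30 - 5 G$ ($b{\left(G,H \right)} = G - \left(-30 + 6 G\right) = 30 - 5 G$)
$F{\left(x \right)} = -3 + x^{2}$
$\frac{1}{v{\left(-42 \right)} + F{\left(b{\left(A,-10 \right)} \right)}} = \frac{1}{\frac{-143 - 42}{80 - 42} - \left(3 - \left(30 - 90\right)^{2}\right)} = \frac{1}{\frac{1}{38} \left(-185\right) - \left(3 - \left(30 - 90\right)^{2}\right)} = \frac{1}{\frac{1}{38} \left(-185\right) - \left(3 - \left(-60\right)^{2}\right)} = \frac{1}{- \frac{185}{38} + \left(-3 + 3600\right)} = \frac{1}{- \frac{185}{38} + 3597} = \frac{1}{\frac{136501}{38}} = \frac{38}{136501}$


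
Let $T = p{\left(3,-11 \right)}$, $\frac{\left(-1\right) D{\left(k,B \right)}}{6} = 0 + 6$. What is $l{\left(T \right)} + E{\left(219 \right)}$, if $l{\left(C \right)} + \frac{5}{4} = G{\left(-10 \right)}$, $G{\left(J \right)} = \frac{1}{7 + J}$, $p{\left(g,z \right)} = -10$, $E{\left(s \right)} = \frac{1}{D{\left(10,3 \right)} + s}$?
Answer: $- \frac{385}{244} \approx -1.5779$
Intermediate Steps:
$D{\left(k,B \right)} = -36$ ($D{\left(k,B \right)} = - 6 \left(0 + 6\right) = \left(-6\right) 6 = -36$)
$E{\left(s \right)} = \frac{1}{-36 + s}$
$T = -10$
$l{\left(C \right)} = - \frac{19}{12}$ ($l{\left(C \right)} = - \frac{5}{4} + \frac{1}{7 - 10} = - \frac{5}{4} + \frac{1}{-3} = - \frac{5}{4} - \frac{1}{3} = - \frac{19}{12}$)
$l{\left(T \right)} + E{\left(219 \right)} = - \frac{19}{12} + \frac{1}{-36 + 219} = - \frac{19}{12} + \frac{1}{183} = - \frac{385}{244}$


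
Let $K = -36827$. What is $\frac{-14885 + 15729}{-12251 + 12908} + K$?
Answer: $- \frac{24194495}{657} \approx -36826.0$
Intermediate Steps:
$\frac{-14885 + 15729}{-12251 + 12908} + K = \frac{-14885 + 15729}{-12251 + 12908} - 36827 = \frac{844}{657} - 36827 = - \frac{24194495}{657}$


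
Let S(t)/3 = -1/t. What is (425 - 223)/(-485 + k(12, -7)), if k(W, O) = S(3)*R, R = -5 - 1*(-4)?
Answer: -101/242 ≈ -0.41736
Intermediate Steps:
R = -1 (R = -5 + 4 = -1)
S(t) = -3/t (S(t) = 3*(-1/t) = -3/t)
k(W, O) = 1 (k(W, O) = -3/3*(-1) = -3*⅓*(-1) = -1*(-1) = 1)
(425 - 223)/(-485 + k(12, -7)) = (425 - 223)/(-485 + 1) = 202/(-484) = 202*(-1/484) = -101/242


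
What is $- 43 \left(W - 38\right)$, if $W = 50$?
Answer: $-516$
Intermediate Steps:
$- 43 \left(W - 38\right) = - 43 \left(50 - 38\right) = \left(-43\right) 12 = -516$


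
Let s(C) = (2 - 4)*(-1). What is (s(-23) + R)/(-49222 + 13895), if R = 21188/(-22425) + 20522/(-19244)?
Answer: 2427161/7622625135450 ≈ 3.1842e-7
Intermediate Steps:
s(C) = 2 (s(C) = -2*(-1) = 2)
R = -433973861/215773350 (R = 21188*(-1/22425) + 20522*(-1/19244) = -21188/22425 - 10261/9622 = -433973861/215773350 ≈ -2.0112)
(s(-23) + R)/(-49222 + 13895) = (2 - 433973861/215773350)/(-49222 + 13895) = -2427161/215773350/(-35327) = -2427161/215773350*(-1/35327) = 2427161/7622625135450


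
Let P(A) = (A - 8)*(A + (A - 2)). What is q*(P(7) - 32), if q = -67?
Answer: 2948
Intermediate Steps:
P(A) = (-8 + A)*(-2 + 2*A) (P(A) = (-8 + A)*(A + (-2 + A)) = (-8 + A)*(-2 + 2*A))
q*(P(7) - 32) = -67*((16 - 18*7 + 2*7²) - 32) = -67*((16 - 126 + 2*49) - 32) = -67*((16 - 126 + 98) - 32) = -67*(-12 - 32) = -67*(-44) = 2948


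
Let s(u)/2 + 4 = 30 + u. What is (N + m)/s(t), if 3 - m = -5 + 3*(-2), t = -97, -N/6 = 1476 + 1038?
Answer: 7535/71 ≈ 106.13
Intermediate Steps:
N = -15084 (N = -6*(1476 + 1038) = -6*2514 = -15084)
m = 14 (m = 3 - (-5 + 3*(-2)) = 3 - (-5 - 6) = 3 - 1*(-11) = 3 + 11 = 14)
s(u) = 52 + 2*u (s(u) = -8 + 2*(30 + u) = -8 + (60 + 2*u) = 52 + 2*u)
(N + m)/s(t) = (-15084 + 14)/(52 + 2*(-97)) = -15070/(52 - 194) = -15070/(-142) = -15070*(-1/142) = 7535/71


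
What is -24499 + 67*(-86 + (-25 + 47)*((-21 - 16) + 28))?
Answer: -43527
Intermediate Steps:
-24499 + 67*(-86 + (-25 + 47)*((-21 - 16) + 28)) = -24499 + 67*(-86 + 22*(-37 + 28)) = -24499 + 67*(-86 + 22*(-9)) = -24499 + 67*(-86 - 198) = -24499 + 67*(-284) = -24499 - 19028 = -43527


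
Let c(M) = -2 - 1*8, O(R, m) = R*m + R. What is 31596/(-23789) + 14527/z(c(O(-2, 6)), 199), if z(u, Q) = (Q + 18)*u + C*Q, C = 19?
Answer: 294681647/38324079 ≈ 7.6892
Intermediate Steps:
O(R, m) = R + R*m
c(M) = -10 (c(M) = -2 - 8 = -10)
z(u, Q) = 19*Q + u*(18 + Q) (z(u, Q) = (Q + 18)*u + 19*Q = (18 + Q)*u + 19*Q = u*(18 + Q) + 19*Q = 19*Q + u*(18 + Q))
31596/(-23789) + 14527/z(c(O(-2, 6)), 199) = 31596/(-23789) + 14527/(18*(-10) + 19*199 + 199*(-10)) = 31596*(-1/23789) + 14527/(-180 + 3781 - 1990) = -31596/23789 + 14527/1611 = 294681647/38324079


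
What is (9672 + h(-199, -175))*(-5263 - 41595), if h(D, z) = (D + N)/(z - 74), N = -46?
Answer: -112860913634/249 ≈ -4.5326e+8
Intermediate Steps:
h(D, z) = (-46 + D)/(-74 + z) (h(D, z) = (D - 46)/(z - 74) = (-46 + D)/(-74 + z))
(9672 + h(-199, -175))*(-5263 - 41595) = (9672 + (-46 - 199)/(-74 - 175))*(-5263 - 41595) = (9672 - 245/(-249))*(-46858) = (9672 - 1/249*(-245))*(-46858) = (9672 + 245/249)*(-46858) = (2408573/249)*(-46858) = -112860913634/249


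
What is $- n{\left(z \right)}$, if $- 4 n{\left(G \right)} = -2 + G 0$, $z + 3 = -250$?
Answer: $- \frac{1}{2} \approx -0.5$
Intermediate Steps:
$z = -253$ ($z = -3 - 250 = -253$)
$n{\left(G \right)} = \frac{1}{2}$ ($n{\left(G \right)} = - \frac{-2 + G 0}{4} = - \frac{-2 + 0}{4} = \left(- \frac{1}{4}\right) \left(-2\right) = \frac{1}{2}$)
$- n{\left(z \right)} = \left(-1\right) \frac{1}{2} = - \frac{1}{2}$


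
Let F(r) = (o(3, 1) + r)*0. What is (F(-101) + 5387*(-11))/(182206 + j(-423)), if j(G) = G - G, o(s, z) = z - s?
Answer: -59257/182206 ≈ -0.32522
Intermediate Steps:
j(G) = 0
F(r) = 0 (F(r) = ((1 - 1*3) + r)*0 = ((1 - 3) + r)*0 = (-2 + r)*0 = 0)
(F(-101) + 5387*(-11))/(182206 + j(-423)) = (0 + 5387*(-11))/(182206 + 0) = (0 - 59257)/182206 = -59257*1/182206 = -59257/182206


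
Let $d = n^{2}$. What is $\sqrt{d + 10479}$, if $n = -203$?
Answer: $2 \sqrt{12922} \approx 227.35$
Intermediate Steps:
$d = 41209$ ($d = \left(-203\right)^{2} = 41209$)
$\sqrt{d + 10479} = \sqrt{41209 + 10479} = \sqrt{51688} = 2 \sqrt{12922}$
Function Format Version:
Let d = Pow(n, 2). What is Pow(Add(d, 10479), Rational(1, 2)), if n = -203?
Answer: Mul(2, Pow(12922, Rational(1, 2))) ≈ 227.35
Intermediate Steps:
d = 41209 (d = Pow(-203, 2) = 41209)
Pow(Add(d, 10479), Rational(1, 2)) = Pow(Add(41209, 10479), Rational(1, 2)) = Pow(51688, Rational(1, 2)) = Mul(2, Pow(12922, Rational(1, 2)))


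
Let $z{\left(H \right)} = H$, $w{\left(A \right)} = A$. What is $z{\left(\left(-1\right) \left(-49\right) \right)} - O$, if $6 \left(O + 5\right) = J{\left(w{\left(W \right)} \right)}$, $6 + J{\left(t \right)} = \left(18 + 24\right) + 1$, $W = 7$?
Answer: $\frac{287}{6} \approx 47.833$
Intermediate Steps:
$J{\left(t \right)} = 37$ ($J{\left(t \right)} = -6 + \left(\left(18 + 24\right) + 1\right) = -6 + \left(42 + 1\right) = -6 + 43 = 37$)
$O = \frac{7}{6}$ ($O = -5 + \frac{1}{6} \cdot 37 = -5 + \frac{37}{6} = \frac{7}{6} \approx 1.1667$)
$z{\left(\left(-1\right) \left(-49\right) \right)} - O = \left(-1\right) \left(-49\right) - \frac{7}{6} = 49 - \frac{7}{6} = \frac{287}{6}$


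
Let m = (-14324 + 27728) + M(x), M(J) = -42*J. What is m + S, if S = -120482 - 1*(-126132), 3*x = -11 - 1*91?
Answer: 20482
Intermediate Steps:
x = -34 (x = (-11 - 1*91)/3 = (-11 - 91)/3 = (1/3)*(-102) = -34)
S = 5650 (S = -120482 + 126132 = 5650)
m = 14832 (m = (-14324 + 27728) - 42*(-34) = 13404 + 1428 = 14832)
m + S = 14832 + 5650 = 20482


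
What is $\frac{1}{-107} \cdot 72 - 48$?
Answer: $- \frac{5208}{107} \approx -48.673$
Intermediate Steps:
$\frac{1}{-107} \cdot 72 - 48 = \left(- \frac{1}{107}\right) 72 - 48 = - \frac{72}{107} - 48 = - \frac{5208}{107}$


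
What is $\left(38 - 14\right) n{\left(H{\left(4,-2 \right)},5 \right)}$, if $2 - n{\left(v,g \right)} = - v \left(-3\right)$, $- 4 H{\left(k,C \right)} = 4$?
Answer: $120$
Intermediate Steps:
$H{\left(k,C \right)} = -1$ ($H{\left(k,C \right)} = \left(- \frac{1}{4}\right) 4 = -1$)
$n{\left(v,g \right)} = 2 - 3 v$ ($n{\left(v,g \right)} = 2 - - v \left(-3\right) = 2 - 3 v$)
$\left(38 - 14\right) n{\left(H{\left(4,-2 \right)},5 \right)} = \left(38 - 14\right) \left(2 - -3\right) = 24 \left(2 + 3\right) = 24 \cdot 5 = 120$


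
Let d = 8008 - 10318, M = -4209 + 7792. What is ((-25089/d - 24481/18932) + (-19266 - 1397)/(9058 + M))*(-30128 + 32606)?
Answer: 129380180195841/6581283830 ≈ 19659.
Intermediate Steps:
M = 3583
d = -2310
((-25089/d - 24481/18932) + (-19266 - 1397)/(9058 + M))*(-30128 + 32606) = ((-25089/(-2310) - 24481/18932) + (-19266 - 1397)/(9058 + 3583))*(-30128 + 32606) = ((-25089*(-1/2310) - 24481*1/18932) - 20663/12641)*2478 = ((8363/770 - 24481/18932) - 20663*1/12641)*2478 = (69738973/7288820 - 20663/12641)*2478 = (730961470033/92137973620)*2478 = 129380180195841/6581283830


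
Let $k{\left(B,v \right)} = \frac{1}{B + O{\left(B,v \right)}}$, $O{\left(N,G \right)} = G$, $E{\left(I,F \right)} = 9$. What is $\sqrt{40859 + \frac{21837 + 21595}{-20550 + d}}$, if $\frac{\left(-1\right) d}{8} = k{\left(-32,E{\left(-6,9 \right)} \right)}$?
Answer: $\frac{\sqrt{2713150616151}}{8149} \approx 202.13$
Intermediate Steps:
$k{\left(B,v \right)} = \frac{1}{B + v}$
$d = \frac{8}{23}$ ($d = - \frac{8}{-32 + 9} = - \frac{8}{-23} = \left(-8\right) \left(- \frac{1}{23}\right) = \frac{8}{23} \approx 0.34783$)
$\sqrt{40859 + \frac{21837 + 21595}{-20550 + d}} = \sqrt{40859 + \frac{21837 + 21595}{-20550 + \frac{8}{23}}} = \sqrt{40859 + \frac{43432}{- \frac{472642}{23}}} = \sqrt{40859 + 43432 \left(- \frac{23}{472642}\right)} = \sqrt{40859 - \frac{499468}{236321}} = \sqrt{\frac{9655340271}{236321}} = \frac{\sqrt{2713150616151}}{8149}$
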